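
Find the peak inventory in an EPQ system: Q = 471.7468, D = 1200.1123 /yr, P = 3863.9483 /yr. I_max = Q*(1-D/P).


D/P = 0.3106
1 - D/P = 0.6894
I_max = 471.7468 * 0.6894 = 325.2259

325.2259 units


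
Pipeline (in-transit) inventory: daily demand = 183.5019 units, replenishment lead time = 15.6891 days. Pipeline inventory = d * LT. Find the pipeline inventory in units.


Pipeline = 183.5019 * 15.6891 = 2878.9797

2878.9797 units


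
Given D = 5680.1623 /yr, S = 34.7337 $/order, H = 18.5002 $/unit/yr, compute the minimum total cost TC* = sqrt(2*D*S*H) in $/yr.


2*D*S*H = 7299921.8886
TC* = sqrt(7299921.8886) = 2701.8368

2701.8368 $/yr


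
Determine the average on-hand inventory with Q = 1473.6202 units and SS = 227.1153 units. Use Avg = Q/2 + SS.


Q/2 = 736.8101
Avg = 736.8101 + 227.1153 = 963.9254

963.9254 units


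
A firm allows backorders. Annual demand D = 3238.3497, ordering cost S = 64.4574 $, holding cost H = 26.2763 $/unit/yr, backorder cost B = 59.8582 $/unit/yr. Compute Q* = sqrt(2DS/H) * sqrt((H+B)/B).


sqrt(2DS/H) = 126.0466
sqrt((H+B)/B) = 1.1996
Q* = 126.0466 * 1.1996 = 151.2021

151.2021 units


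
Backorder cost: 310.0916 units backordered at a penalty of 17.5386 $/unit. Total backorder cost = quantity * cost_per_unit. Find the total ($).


Total = 310.0916 * 17.5386 = 5438.5725

5438.5725 $


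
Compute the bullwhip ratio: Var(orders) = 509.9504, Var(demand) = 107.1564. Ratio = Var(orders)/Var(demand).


BW = 509.9504 / 107.1564 = 4.7589

4.7589


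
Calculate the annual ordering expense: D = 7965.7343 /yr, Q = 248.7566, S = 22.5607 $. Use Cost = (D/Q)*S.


Number of orders = D/Q = 32.0222
Cost = 32.0222 * 22.5607 = 722.4433

722.4433 $/yr


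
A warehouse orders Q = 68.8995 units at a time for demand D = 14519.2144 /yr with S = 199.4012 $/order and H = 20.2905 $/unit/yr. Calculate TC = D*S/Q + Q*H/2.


Ordering cost = D*S/Q = 42019.8808
Holding cost = Q*H/2 = 699.0027
TC = 42019.8808 + 699.0027 = 42718.8834

42718.8834 $/yr


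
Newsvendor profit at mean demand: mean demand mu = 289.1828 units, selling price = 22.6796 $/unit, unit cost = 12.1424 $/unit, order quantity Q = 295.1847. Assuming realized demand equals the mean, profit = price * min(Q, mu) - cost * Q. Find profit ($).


Sales at mu = min(295.1847, 289.1828) = 289.1828
Revenue = 22.6796 * 289.1828 = 6558.5502
Total cost = 12.1424 * 295.1847 = 3584.2507
Profit = 6558.5502 - 3584.2507 = 2974.2995

2974.2995 $


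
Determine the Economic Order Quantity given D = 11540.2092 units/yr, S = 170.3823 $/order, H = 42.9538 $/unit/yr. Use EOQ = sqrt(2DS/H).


2*D*S = 2 * 11540.2092 * 170.3823 = 3932494.7720
2*D*S/H = 91551.7317
EOQ = sqrt(91551.7317) = 302.5752

302.5752 units


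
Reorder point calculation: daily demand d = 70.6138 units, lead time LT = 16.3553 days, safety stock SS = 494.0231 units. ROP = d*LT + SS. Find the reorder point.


d*LT = 70.6138 * 16.3553 = 1154.9099
ROP = 1154.9099 + 494.0231 = 1648.9330

1648.9330 units


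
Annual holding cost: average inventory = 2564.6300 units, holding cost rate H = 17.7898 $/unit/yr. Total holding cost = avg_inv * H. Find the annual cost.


Cost = 2564.6300 * 17.7898 = 45624.2548

45624.2548 $/yr


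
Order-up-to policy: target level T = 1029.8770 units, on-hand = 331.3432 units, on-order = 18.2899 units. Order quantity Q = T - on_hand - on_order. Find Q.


Inventory position = OH + OO = 331.3432 + 18.2899 = 349.6331
Q = 1029.8770 - 349.6331 = 680.2439

680.2439 units


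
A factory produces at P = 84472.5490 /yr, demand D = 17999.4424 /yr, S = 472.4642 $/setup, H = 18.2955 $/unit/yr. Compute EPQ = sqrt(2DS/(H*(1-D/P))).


1 - D/P = 1 - 0.2131 = 0.7869
H*(1-D/P) = 14.3971
2DS = 17008184.3079
EPQ = sqrt(1181362.8078) = 1086.9052

1086.9052 units


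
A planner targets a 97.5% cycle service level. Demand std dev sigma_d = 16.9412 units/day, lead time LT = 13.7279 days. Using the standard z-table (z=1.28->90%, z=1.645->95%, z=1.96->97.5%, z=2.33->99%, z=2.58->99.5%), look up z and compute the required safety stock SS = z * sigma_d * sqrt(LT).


From the table, SL = 97.5% corresponds to z = 1.96
sqrt(LT) = sqrt(13.7279) = 3.7051
SS = 1.96 * 16.9412 * 3.7051 = 123.0275

123.0275 units


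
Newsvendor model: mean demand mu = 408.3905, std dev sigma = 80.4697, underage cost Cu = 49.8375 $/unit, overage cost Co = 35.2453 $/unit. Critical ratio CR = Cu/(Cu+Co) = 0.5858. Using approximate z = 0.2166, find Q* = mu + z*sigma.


CR = Cu/(Cu+Co) = 49.8375/(49.8375+35.2453) = 0.5858
z = 0.2166
Q* = 408.3905 + 0.2166 * 80.4697 = 425.8202

425.8202 units


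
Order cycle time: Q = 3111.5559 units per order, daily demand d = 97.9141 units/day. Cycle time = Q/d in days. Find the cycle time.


Cycle = 3111.5559 / 97.9141 = 31.7784

31.7784 days


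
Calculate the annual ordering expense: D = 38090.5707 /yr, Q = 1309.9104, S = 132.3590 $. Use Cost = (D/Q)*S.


Number of orders = D/Q = 29.0788
Cost = 29.0788 * 132.3590 = 3848.8357

3848.8357 $/yr


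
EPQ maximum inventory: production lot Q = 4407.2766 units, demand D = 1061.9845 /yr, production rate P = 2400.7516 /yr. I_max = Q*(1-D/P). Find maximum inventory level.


D/P = 0.4424
1 - D/P = 0.5576
I_max = 4407.2766 * 0.5576 = 2457.6957

2457.6957 units


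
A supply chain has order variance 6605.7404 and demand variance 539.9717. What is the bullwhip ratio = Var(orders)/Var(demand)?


BW = 6605.7404 / 539.9717 = 12.2335

12.2335


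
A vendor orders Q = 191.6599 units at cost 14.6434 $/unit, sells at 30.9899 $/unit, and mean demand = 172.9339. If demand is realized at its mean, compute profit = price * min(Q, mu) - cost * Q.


Sales at mu = min(191.6599, 172.9339) = 172.9339
Revenue = 30.9899 * 172.9339 = 5359.2043
Total cost = 14.6434 * 191.6599 = 2806.5526
Profit = 5359.2043 - 2806.5526 = 2552.6517

2552.6517 $


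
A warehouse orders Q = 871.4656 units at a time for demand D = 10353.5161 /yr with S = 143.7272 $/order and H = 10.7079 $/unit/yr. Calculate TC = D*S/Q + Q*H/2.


Ordering cost = D*S/Q = 1707.5624
Holding cost = Q*H/2 = 4665.7832
TC = 1707.5624 + 4665.7832 = 6373.3456

6373.3456 $/yr


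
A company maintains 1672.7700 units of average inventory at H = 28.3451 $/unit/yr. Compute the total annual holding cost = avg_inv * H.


Cost = 1672.7700 * 28.3451 = 47414.8329

47414.8329 $/yr


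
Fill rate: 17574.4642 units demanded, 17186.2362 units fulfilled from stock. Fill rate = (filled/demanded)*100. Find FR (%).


FR = 17186.2362 / 17574.4642 * 100 = 97.7910

97.7910%


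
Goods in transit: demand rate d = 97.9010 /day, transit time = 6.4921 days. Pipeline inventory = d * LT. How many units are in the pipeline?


Pipeline = 97.9010 * 6.4921 = 635.5831

635.5831 units


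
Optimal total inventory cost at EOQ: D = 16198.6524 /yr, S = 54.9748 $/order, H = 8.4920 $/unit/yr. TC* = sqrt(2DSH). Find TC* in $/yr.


2*D*S*H = 15124552.2085
TC* = sqrt(15124552.2085) = 3889.0297

3889.0297 $/yr


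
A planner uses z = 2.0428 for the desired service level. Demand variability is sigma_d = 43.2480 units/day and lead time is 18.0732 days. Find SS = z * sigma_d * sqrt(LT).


sqrt(LT) = sqrt(18.0732) = 4.2513
SS = 2.0428 * 43.2480 * 4.2513 = 375.5860

375.5860 units


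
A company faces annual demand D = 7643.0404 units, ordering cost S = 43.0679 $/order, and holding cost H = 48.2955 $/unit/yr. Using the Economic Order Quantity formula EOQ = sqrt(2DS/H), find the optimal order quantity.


2*D*S = 2 * 7643.0404 * 43.0679 = 658339.3993
2*D*S/H = 13631.4853
EOQ = sqrt(13631.4853) = 116.7540

116.7540 units


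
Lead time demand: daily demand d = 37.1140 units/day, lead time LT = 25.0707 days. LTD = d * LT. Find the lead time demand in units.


LTD = 37.1140 * 25.0707 = 930.4740

930.4740 units


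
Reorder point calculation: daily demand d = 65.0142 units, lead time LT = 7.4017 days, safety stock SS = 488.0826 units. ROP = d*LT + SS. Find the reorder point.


d*LT = 65.0142 * 7.4017 = 481.2156
ROP = 481.2156 + 488.0826 = 969.2982

969.2982 units


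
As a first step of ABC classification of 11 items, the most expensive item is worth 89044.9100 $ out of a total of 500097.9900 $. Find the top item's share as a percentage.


Top item = 89044.9100
Total = 500097.9900
Percentage = 89044.9100 / 500097.9900 * 100 = 17.8055

17.8055%


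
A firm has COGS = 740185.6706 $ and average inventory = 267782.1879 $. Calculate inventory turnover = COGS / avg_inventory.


Turnover = 740185.6706 / 267782.1879 = 2.7641

2.7641


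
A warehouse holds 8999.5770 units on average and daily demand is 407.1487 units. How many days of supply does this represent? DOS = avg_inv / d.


DOS = 8999.5770 / 407.1487 = 22.1039

22.1039 days


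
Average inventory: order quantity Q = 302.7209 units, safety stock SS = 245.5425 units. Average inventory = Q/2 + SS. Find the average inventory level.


Q/2 = 151.3604
Avg = 151.3604 + 245.5425 = 396.9029

396.9029 units


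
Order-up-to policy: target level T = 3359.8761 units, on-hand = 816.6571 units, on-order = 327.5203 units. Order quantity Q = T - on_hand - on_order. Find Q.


Inventory position = OH + OO = 816.6571 + 327.5203 = 1144.1774
Q = 3359.8761 - 1144.1774 = 2215.6987

2215.6987 units


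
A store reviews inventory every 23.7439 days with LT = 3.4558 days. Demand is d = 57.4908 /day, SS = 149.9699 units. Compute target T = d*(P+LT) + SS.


P + LT = 27.1997
d*(P+LT) = 57.4908 * 27.1997 = 1563.7325
T = 1563.7325 + 149.9699 = 1713.7024

1713.7024 units


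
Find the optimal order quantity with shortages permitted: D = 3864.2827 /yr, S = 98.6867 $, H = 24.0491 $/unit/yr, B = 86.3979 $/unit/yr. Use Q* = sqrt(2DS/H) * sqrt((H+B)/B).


sqrt(2DS/H) = 178.0858
sqrt((H+B)/B) = 1.1306
Q* = 178.0858 * 1.1306 = 201.3514

201.3514 units


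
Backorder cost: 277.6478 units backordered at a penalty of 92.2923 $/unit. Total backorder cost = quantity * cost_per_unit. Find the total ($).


Total = 277.6478 * 92.2923 = 25624.7541

25624.7541 $


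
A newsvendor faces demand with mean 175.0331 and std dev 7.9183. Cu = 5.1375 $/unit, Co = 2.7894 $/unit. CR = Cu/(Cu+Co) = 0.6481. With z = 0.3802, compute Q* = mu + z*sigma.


CR = Cu/(Cu+Co) = 5.1375/(5.1375+2.7894) = 0.6481
z = 0.3802
Q* = 175.0331 + 0.3802 * 7.9183 = 178.0436

178.0436 units


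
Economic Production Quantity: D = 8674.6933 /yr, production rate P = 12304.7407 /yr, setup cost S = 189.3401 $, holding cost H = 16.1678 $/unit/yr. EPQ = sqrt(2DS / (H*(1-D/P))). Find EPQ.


1 - D/P = 1 - 0.7050 = 0.2950
H*(1-D/P) = 4.7697
2DS = 3284934.5938
EPQ = sqrt(688709.3337) = 829.8851

829.8851 units


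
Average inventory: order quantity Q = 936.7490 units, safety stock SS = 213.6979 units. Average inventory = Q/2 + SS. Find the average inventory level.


Q/2 = 468.3745
Avg = 468.3745 + 213.6979 = 682.0724

682.0724 units


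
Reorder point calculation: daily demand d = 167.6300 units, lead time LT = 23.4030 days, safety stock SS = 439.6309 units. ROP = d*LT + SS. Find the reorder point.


d*LT = 167.6300 * 23.4030 = 3923.0449
ROP = 3923.0449 + 439.6309 = 4362.6758

4362.6758 units


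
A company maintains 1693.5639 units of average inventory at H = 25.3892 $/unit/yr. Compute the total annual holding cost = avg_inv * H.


Cost = 1693.5639 * 25.3892 = 42998.2326

42998.2326 $/yr


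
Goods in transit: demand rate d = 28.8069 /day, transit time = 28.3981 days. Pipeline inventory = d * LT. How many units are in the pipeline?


Pipeline = 28.8069 * 28.3981 = 818.0612

818.0612 units


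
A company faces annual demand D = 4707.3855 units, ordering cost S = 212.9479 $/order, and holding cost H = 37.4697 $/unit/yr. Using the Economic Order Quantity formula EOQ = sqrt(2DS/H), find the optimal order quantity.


2*D*S = 2 * 4707.3855 * 212.9479 = 2004855.7134
2*D*S/H = 53506.0519
EOQ = sqrt(53506.0519) = 231.3138

231.3138 units


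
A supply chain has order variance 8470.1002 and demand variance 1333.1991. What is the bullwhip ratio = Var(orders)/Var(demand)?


BW = 8470.1002 / 1333.1991 = 6.3532

6.3532


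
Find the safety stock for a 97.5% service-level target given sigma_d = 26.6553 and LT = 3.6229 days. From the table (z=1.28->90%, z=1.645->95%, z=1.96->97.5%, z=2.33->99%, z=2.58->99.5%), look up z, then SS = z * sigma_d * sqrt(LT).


From the table, SL = 97.5% corresponds to z = 1.96
sqrt(LT) = sqrt(3.6229) = 1.9034
SS = 1.96 * 26.6553 * 1.9034 = 99.4415

99.4415 units


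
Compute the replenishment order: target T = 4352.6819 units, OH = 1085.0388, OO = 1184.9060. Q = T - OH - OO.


Inventory position = OH + OO = 1085.0388 + 1184.9060 = 2269.9448
Q = 4352.6819 - 2269.9448 = 2082.7371

2082.7371 units


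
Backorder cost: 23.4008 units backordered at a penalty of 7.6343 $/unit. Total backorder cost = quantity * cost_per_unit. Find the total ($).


Total = 23.4008 * 7.6343 = 178.6487

178.6487 $


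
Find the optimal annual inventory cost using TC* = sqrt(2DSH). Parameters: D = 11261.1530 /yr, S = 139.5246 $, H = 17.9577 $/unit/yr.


2*D*S*H = 56430559.0575
TC* = sqrt(56430559.0575) = 7512.0276

7512.0276 $/yr


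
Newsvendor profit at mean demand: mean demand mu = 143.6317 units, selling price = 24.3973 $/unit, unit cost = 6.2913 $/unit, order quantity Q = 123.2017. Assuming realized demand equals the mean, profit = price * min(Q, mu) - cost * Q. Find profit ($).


Sales at mu = min(123.2017, 143.6317) = 123.2017
Revenue = 24.3973 * 123.2017 = 3005.7888
Total cost = 6.2913 * 123.2017 = 775.0989
Profit = 3005.7888 - 775.0989 = 2230.6900

2230.6900 $


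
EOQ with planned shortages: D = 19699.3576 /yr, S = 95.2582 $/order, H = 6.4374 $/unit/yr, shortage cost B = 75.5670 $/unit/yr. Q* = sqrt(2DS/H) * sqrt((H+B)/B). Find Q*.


sqrt(2DS/H) = 763.5491
sqrt((H+B)/B) = 1.0417
Q* = 763.5491 * 1.0417 = 795.4071

795.4071 units


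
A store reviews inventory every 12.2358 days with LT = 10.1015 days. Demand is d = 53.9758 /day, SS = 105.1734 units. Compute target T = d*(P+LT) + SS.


P + LT = 22.3373
d*(P+LT) = 53.9758 * 22.3373 = 1205.6736
T = 1205.6736 + 105.1734 = 1310.8470

1310.8470 units


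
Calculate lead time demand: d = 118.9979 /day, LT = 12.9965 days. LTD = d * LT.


LTD = 118.9979 * 12.9965 = 1546.5562

1546.5562 units


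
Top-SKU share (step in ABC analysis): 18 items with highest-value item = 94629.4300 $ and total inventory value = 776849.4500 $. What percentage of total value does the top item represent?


Top item = 94629.4300
Total = 776849.4500
Percentage = 94629.4300 / 776849.4500 * 100 = 12.1812

12.1812%


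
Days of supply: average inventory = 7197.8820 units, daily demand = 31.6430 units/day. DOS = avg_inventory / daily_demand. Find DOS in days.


DOS = 7197.8820 / 31.6430 = 227.4715

227.4715 days


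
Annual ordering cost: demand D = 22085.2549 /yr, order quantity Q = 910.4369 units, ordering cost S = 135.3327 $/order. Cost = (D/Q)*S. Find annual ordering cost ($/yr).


Number of orders = D/Q = 24.2579
Cost = 24.2579 * 135.3327 = 3282.8823

3282.8823 $/yr


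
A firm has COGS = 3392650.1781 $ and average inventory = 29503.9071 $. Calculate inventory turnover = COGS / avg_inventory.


Turnover = 3392650.1781 / 29503.9071 = 114.9899

114.9899


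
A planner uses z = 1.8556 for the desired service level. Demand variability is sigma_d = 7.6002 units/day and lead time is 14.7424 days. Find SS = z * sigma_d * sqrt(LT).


sqrt(LT) = sqrt(14.7424) = 3.8396
SS = 1.8556 * 7.6002 * 3.8396 = 54.1494

54.1494 units


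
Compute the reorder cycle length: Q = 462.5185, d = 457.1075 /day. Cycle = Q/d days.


Cycle = 462.5185 / 457.1075 = 1.0118

1.0118 days


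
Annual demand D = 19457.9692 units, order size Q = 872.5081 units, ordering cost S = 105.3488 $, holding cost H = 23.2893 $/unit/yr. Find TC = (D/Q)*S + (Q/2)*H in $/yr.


Ordering cost = D*S/Q = 2349.4036
Holding cost = Q*H/2 = 10160.0514
TC = 2349.4036 + 10160.0514 = 12509.4551

12509.4551 $/yr


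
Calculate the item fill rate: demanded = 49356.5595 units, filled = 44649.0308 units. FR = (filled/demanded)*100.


FR = 44649.0308 / 49356.5595 * 100 = 90.4622

90.4622%


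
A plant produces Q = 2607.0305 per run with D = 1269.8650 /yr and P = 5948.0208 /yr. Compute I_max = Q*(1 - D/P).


D/P = 0.2135
1 - D/P = 0.7865
I_max = 2607.0305 * 0.7865 = 2050.4459

2050.4459 units


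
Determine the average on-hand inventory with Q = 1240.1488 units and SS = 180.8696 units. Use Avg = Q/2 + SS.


Q/2 = 620.0744
Avg = 620.0744 + 180.8696 = 800.9440

800.9440 units


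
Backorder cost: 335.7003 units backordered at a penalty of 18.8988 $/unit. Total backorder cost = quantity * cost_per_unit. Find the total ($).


Total = 335.7003 * 18.8988 = 6344.3328

6344.3328 $


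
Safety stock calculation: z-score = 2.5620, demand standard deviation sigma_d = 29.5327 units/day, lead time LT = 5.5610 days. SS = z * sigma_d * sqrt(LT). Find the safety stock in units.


sqrt(LT) = sqrt(5.5610) = 2.3582
SS = 2.5620 * 29.5327 * 2.3582 = 178.4262

178.4262 units


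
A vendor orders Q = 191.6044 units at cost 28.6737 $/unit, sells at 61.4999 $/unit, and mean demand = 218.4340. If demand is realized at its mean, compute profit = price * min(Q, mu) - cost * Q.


Sales at mu = min(191.6044, 218.4340) = 191.6044
Revenue = 61.4999 * 191.6044 = 11783.6514
Total cost = 28.6737 * 191.6044 = 5494.0071
Profit = 11783.6514 - 5494.0071 = 6289.6444

6289.6444 $


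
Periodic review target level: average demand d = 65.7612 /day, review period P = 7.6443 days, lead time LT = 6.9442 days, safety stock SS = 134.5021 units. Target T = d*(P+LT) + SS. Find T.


P + LT = 14.5885
d*(P+LT) = 65.7612 * 14.5885 = 959.3573
T = 959.3573 + 134.5021 = 1093.8594

1093.8594 units


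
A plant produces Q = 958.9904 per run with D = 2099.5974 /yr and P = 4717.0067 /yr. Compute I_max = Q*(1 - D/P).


D/P = 0.4451
1 - D/P = 0.5549
I_max = 958.9904 * 0.5549 = 532.1320

532.1320 units


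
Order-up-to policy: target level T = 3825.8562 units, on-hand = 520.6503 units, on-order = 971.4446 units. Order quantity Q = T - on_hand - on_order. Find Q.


Inventory position = OH + OO = 520.6503 + 971.4446 = 1492.0949
Q = 3825.8562 - 1492.0949 = 2333.7613

2333.7613 units


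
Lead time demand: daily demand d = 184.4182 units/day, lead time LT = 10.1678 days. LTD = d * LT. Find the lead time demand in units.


LTD = 184.4182 * 10.1678 = 1875.1274

1875.1274 units


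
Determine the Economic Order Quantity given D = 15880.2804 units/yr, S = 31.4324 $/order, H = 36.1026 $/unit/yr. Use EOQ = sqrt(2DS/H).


2*D*S = 2 * 15880.2804 * 31.4324 = 998310.6513
2*D*S/H = 27652.0431
EOQ = sqrt(27652.0431) = 166.2890

166.2890 units


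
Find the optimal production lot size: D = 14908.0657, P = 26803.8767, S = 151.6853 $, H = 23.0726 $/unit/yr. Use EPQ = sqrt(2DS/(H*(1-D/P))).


1 - D/P = 1 - 0.5562 = 0.4438
H*(1-D/P) = 10.2398
2DS = 4522668.8362
EPQ = sqrt(441673.9727) = 664.5856

664.5856 units


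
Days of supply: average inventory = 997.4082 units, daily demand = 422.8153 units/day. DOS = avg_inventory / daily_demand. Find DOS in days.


DOS = 997.4082 / 422.8153 = 2.3590

2.3590 days


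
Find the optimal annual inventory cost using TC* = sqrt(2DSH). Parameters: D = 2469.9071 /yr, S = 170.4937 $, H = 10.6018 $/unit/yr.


2*D*S*H = 8928912.2958
TC* = sqrt(8928912.2958) = 2988.1286

2988.1286 $/yr


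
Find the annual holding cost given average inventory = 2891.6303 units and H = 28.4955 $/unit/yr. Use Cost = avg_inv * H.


Cost = 2891.6303 * 28.4955 = 82398.4512

82398.4512 $/yr


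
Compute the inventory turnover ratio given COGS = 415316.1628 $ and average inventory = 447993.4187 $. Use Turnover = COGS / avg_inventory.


Turnover = 415316.1628 / 447993.4187 = 0.9271

0.9271


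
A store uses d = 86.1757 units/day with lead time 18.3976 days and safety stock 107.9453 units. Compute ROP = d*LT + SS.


d*LT = 86.1757 * 18.3976 = 1585.4261
ROP = 1585.4261 + 107.9453 = 1693.3714

1693.3714 units


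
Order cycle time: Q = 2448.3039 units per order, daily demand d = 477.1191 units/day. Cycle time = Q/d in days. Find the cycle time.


Cycle = 2448.3039 / 477.1191 = 5.1314

5.1314 days


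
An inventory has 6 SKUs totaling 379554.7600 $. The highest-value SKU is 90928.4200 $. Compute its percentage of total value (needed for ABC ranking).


Top item = 90928.4200
Total = 379554.7600
Percentage = 90928.4200 / 379554.7600 * 100 = 23.9566

23.9566%


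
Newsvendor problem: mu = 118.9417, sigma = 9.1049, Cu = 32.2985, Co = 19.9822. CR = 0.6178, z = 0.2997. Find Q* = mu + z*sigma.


CR = Cu/(Cu+Co) = 32.2985/(32.2985+19.9822) = 0.6178
z = 0.2997
Q* = 118.9417 + 0.2997 * 9.1049 = 121.6704

121.6704 units


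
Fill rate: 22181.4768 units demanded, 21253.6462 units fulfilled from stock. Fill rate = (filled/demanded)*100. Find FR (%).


FR = 21253.6462 / 22181.4768 * 100 = 95.8171

95.8171%


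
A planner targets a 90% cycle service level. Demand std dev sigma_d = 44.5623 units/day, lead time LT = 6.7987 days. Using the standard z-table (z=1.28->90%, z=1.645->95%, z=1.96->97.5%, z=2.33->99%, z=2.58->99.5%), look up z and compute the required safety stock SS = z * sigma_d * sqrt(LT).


From the table, SL = 90% corresponds to z = 1.28
sqrt(LT) = sqrt(6.7987) = 2.6074
SS = 1.28 * 44.5623 * 2.6074 = 148.7272

148.7272 units


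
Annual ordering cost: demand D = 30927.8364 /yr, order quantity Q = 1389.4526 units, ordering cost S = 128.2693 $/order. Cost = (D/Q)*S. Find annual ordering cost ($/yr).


Number of orders = D/Q = 22.2590
Cost = 22.2590 * 128.2693 = 2855.1474

2855.1474 $/yr


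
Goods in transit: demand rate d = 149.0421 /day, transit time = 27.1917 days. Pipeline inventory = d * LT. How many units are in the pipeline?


Pipeline = 149.0421 * 27.1917 = 4052.7081

4052.7081 units


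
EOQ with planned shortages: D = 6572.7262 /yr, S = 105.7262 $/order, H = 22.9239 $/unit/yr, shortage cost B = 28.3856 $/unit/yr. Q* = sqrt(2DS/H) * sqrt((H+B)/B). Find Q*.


sqrt(2DS/H) = 246.2265
sqrt((H+B)/B) = 1.3445
Q* = 246.2265 * 1.3445 = 331.0432

331.0432 units


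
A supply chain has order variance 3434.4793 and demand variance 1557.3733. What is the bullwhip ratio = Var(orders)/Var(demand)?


BW = 3434.4793 / 1557.3733 = 2.2053

2.2053


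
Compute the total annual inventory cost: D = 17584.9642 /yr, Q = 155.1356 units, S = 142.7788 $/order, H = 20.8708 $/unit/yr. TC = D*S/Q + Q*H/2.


Ordering cost = D*S/Q = 16184.2935
Holding cost = Q*H/2 = 1618.9020
TC = 16184.2935 + 1618.9020 = 17803.1956

17803.1956 $/yr


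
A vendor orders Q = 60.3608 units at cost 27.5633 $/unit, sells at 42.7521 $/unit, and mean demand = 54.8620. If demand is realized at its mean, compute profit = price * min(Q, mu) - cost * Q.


Sales at mu = min(60.3608, 54.8620) = 54.8620
Revenue = 42.7521 * 54.8620 = 2345.4657
Total cost = 27.5633 * 60.3608 = 1663.7428
Profit = 2345.4657 - 1663.7428 = 681.7229

681.7229 $


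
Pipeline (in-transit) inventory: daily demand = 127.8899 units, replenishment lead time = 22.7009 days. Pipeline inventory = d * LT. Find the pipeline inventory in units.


Pipeline = 127.8899 * 22.7009 = 2903.2158

2903.2158 units


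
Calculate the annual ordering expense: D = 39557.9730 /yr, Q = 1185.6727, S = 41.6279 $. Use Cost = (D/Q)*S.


Number of orders = D/Q = 33.3633
Cost = 33.3633 * 41.6279 = 1388.8448

1388.8448 $/yr


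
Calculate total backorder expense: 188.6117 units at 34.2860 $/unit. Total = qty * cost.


Total = 188.6117 * 34.2860 = 6466.7407

6466.7407 $


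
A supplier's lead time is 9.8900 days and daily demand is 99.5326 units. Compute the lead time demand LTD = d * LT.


LTD = 99.5326 * 9.8900 = 984.3774

984.3774 units


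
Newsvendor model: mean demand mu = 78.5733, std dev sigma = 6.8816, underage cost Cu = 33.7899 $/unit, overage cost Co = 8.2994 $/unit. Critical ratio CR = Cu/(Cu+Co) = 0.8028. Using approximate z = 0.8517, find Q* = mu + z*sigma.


CR = Cu/(Cu+Co) = 33.7899/(33.7899+8.2994) = 0.8028
z = 0.8517
Q* = 78.5733 + 0.8517 * 6.8816 = 84.4344

84.4344 units


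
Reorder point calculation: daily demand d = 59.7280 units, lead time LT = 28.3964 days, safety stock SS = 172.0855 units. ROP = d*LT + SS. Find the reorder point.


d*LT = 59.7280 * 28.3964 = 1696.0602
ROP = 1696.0602 + 172.0855 = 1868.1457

1868.1457 units


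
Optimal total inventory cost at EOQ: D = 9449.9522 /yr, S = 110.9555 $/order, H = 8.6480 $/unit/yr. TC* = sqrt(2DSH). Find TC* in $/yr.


2*D*S*H = 18135274.0673
TC* = sqrt(18135274.0673) = 4258.5530

4258.5530 $/yr


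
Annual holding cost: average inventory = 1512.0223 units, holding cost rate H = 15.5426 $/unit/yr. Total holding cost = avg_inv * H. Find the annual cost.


Cost = 1512.0223 * 15.5426 = 23500.7578

23500.7578 $/yr


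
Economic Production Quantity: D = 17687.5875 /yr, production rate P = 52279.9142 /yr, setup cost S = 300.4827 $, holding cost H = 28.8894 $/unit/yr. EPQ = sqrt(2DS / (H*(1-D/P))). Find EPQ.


1 - D/P = 1 - 0.3383 = 0.6617
H*(1-D/P) = 19.1154
2DS = 10629628.0970
EPQ = sqrt(556076.6256) = 745.7055

745.7055 units


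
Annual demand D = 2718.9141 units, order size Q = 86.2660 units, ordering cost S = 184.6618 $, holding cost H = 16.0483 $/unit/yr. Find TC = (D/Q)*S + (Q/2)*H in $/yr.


Ordering cost = D*S/Q = 5820.1327
Holding cost = Q*H/2 = 692.2113
TC = 5820.1327 + 692.2113 = 6512.3441

6512.3441 $/yr


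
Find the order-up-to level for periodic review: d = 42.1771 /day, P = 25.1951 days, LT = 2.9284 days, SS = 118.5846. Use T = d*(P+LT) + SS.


P + LT = 28.1235
d*(P+LT) = 42.1771 * 28.1235 = 1186.1677
T = 1186.1677 + 118.5846 = 1304.7523

1304.7523 units


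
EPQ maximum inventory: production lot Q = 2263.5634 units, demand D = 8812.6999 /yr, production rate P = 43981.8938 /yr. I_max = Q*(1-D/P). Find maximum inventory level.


D/P = 0.2004
1 - D/P = 0.7996
I_max = 2263.5634 * 0.7996 = 1810.0107

1810.0107 units


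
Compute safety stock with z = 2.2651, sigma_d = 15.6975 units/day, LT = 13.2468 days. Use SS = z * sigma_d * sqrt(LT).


sqrt(LT) = sqrt(13.2468) = 3.6396
SS = 2.2651 * 15.6975 * 3.6396 = 129.4116

129.4116 units


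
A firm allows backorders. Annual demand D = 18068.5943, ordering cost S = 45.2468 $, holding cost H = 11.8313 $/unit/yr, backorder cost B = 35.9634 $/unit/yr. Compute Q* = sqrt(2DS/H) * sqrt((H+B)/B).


sqrt(2DS/H) = 371.7533
sqrt((H+B)/B) = 1.1528
Q* = 371.7533 * 1.1528 = 428.5627

428.5627 units


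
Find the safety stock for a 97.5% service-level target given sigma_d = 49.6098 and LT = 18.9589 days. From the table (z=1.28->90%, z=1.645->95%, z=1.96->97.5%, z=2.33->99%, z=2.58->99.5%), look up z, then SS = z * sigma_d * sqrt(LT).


From the table, SL = 97.5% corresponds to z = 1.96
sqrt(LT) = sqrt(18.9589) = 4.3542
SS = 1.96 * 49.6098 * 4.3542 = 423.3798

423.3798 units


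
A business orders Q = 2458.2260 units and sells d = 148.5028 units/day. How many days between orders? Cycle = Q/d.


Cycle = 2458.2260 / 148.5028 = 16.5534

16.5534 days


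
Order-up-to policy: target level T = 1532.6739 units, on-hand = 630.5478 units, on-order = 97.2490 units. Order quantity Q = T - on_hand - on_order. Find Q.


Inventory position = OH + OO = 630.5478 + 97.2490 = 727.7968
Q = 1532.6739 - 727.7968 = 804.8771

804.8771 units


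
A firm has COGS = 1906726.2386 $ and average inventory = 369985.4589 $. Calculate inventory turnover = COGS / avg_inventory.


Turnover = 1906726.2386 / 369985.4589 = 5.1535

5.1535


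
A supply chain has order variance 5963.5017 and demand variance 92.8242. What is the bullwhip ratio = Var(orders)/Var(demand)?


BW = 5963.5017 / 92.8242 = 64.2451

64.2451


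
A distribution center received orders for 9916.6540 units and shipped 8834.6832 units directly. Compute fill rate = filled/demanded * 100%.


FR = 8834.6832 / 9916.6540 * 100 = 89.0894

89.0894%


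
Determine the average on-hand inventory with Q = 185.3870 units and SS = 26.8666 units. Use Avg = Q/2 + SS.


Q/2 = 92.6935
Avg = 92.6935 + 26.8666 = 119.5601

119.5601 units


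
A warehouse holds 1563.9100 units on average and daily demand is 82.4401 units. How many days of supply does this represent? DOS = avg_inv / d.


DOS = 1563.9100 / 82.4401 = 18.9703

18.9703 days


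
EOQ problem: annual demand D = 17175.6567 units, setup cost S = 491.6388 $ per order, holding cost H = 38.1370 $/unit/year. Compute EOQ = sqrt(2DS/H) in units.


2*D*S = 2 * 17175.6567 * 491.6388 = 16888438.4984
2*D*S/H = 442836.0516
EOQ = sqrt(442836.0516) = 665.4593

665.4593 units


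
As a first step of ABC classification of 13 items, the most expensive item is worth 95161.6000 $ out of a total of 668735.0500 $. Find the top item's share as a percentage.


Top item = 95161.6000
Total = 668735.0500
Percentage = 95161.6000 / 668735.0500 * 100 = 14.2301

14.2301%


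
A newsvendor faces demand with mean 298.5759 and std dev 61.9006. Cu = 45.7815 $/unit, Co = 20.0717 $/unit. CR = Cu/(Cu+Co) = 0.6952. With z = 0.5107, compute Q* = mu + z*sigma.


CR = Cu/(Cu+Co) = 45.7815/(45.7815+20.0717) = 0.6952
z = 0.5107
Q* = 298.5759 + 0.5107 * 61.9006 = 330.1885

330.1885 units


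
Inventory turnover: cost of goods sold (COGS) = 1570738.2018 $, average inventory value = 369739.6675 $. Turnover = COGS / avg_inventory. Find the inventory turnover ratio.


Turnover = 1570738.2018 / 369739.6675 = 4.2482

4.2482


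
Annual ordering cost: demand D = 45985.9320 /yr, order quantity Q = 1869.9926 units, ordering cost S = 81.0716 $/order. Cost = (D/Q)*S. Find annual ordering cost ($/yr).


Number of orders = D/Q = 24.5915
Cost = 24.5915 * 81.0716 = 1993.6726

1993.6726 $/yr


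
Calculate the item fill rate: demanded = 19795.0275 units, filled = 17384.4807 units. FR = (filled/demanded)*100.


FR = 17384.4807 / 19795.0275 * 100 = 87.8225

87.8225%


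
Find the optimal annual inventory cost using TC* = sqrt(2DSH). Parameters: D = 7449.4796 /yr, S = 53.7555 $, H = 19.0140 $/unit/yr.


2*D*S*H = 15228331.6383
TC* = sqrt(15228331.6383) = 3902.3495

3902.3495 $/yr


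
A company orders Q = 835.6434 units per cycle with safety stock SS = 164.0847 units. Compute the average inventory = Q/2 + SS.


Q/2 = 417.8217
Avg = 417.8217 + 164.0847 = 581.9064

581.9064 units


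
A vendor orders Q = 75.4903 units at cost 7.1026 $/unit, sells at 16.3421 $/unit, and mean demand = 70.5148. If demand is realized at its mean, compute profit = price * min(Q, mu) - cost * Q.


Sales at mu = min(75.4903, 70.5148) = 70.5148
Revenue = 16.3421 * 70.5148 = 1152.3599
Total cost = 7.1026 * 75.4903 = 536.1774
Profit = 1152.3599 - 536.1774 = 616.1825

616.1825 $


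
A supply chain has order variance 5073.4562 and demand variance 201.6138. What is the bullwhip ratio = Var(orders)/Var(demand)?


BW = 5073.4562 / 201.6138 = 25.1642

25.1642


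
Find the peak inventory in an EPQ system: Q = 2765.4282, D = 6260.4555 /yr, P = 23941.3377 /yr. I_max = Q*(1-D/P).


D/P = 0.2615
1 - D/P = 0.7385
I_max = 2765.4282 * 0.7385 = 2042.2923

2042.2923 units


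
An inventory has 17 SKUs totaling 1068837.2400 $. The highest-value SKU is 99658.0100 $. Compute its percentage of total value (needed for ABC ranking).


Top item = 99658.0100
Total = 1068837.2400
Percentage = 99658.0100 / 1068837.2400 * 100 = 9.3240

9.3240%


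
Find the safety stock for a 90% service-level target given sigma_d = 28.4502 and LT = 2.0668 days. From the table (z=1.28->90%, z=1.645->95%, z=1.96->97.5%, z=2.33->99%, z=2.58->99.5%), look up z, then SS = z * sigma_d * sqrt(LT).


From the table, SL = 90% corresponds to z = 1.28
sqrt(LT) = sqrt(2.0668) = 1.4376
SS = 1.28 * 28.4502 * 1.4376 = 52.3534

52.3534 units


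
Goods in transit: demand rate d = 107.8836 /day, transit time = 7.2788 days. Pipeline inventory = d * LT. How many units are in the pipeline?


Pipeline = 107.8836 * 7.2788 = 785.2631

785.2631 units


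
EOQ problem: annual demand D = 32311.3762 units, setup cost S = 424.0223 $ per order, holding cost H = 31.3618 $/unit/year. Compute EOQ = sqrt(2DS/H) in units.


2*D*S = 2 * 32311.3762 * 424.0223 = 27401488.1050
2*D*S/H = 873721.7923
EOQ = sqrt(873721.7923) = 934.7309

934.7309 units


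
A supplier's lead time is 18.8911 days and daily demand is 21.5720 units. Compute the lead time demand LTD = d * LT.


LTD = 21.5720 * 18.8911 = 407.5188

407.5188 units


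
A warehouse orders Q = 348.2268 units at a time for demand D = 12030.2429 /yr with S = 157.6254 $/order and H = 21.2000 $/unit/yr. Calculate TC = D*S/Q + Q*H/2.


Ordering cost = D*S/Q = 5445.5081
Holding cost = Q*H/2 = 3691.2041
TC = 5445.5081 + 3691.2041 = 9136.7121

9136.7121 $/yr


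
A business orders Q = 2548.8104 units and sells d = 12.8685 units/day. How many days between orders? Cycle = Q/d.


Cycle = 2548.8104 / 12.8685 = 198.0659

198.0659 days


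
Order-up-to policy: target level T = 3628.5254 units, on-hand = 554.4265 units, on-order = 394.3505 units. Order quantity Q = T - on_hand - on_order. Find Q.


Inventory position = OH + OO = 554.4265 + 394.3505 = 948.7770
Q = 3628.5254 - 948.7770 = 2679.7484

2679.7484 units


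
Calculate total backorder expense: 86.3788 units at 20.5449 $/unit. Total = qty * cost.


Total = 86.3788 * 20.5449 = 1774.6438

1774.6438 $


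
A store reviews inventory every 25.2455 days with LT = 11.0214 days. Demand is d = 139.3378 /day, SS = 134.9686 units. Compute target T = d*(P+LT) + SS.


P + LT = 36.2669
d*(P+LT) = 139.3378 * 36.2669 = 5053.3501
T = 5053.3501 + 134.9686 = 5188.3187

5188.3187 units


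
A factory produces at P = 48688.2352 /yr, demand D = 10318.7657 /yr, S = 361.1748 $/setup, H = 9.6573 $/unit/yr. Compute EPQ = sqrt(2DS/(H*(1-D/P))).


1 - D/P = 1 - 0.2119 = 0.7881
H*(1-D/P) = 7.6106
2DS = 7453756.2759
EPQ = sqrt(979394.5964) = 989.6437

989.6437 units


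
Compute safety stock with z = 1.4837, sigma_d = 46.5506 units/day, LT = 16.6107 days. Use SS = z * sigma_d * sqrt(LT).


sqrt(LT) = sqrt(16.6107) = 4.0756
SS = 1.4837 * 46.5506 * 4.0756 = 281.4915

281.4915 units


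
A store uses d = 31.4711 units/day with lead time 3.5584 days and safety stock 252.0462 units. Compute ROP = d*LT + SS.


d*LT = 31.4711 * 3.5584 = 111.9868
ROP = 111.9868 + 252.0462 = 364.0330

364.0330 units


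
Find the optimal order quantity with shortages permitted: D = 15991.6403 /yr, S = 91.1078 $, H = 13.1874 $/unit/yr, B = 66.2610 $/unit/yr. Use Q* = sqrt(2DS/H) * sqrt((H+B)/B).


sqrt(2DS/H) = 470.0669
sqrt((H+B)/B) = 1.0950
Q* = 470.0669 * 1.0950 = 514.7226

514.7226 units


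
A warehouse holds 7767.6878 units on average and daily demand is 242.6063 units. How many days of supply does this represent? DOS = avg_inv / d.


DOS = 7767.6878 / 242.6063 = 32.0177

32.0177 days


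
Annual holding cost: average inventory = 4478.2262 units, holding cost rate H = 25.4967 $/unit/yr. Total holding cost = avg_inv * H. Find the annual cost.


Cost = 4478.2262 * 25.4967 = 114179.9900

114179.9900 $/yr


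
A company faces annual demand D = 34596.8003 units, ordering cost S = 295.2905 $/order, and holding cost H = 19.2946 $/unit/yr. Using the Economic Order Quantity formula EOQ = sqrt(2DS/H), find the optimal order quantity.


2*D*S = 2 * 34596.8003 * 295.2905 = 20432212.9180
2*D*S/H = 1058960.1711
EOQ = sqrt(1058960.1711) = 1029.0579

1029.0579 units


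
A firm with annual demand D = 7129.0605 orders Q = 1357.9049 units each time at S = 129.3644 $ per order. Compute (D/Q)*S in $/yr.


Number of orders = D/Q = 5.2500
Cost = 5.2500 * 129.3644 = 679.1688

679.1688 $/yr


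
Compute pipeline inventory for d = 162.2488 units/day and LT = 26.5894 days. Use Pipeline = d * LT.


Pipeline = 162.2488 * 26.5894 = 4314.0982

4314.0982 units


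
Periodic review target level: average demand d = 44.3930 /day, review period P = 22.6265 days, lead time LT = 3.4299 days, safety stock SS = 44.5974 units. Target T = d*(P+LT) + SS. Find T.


P + LT = 26.0564
d*(P+LT) = 44.3930 * 26.0564 = 1156.7218
T = 1156.7218 + 44.5974 = 1201.3192

1201.3192 units


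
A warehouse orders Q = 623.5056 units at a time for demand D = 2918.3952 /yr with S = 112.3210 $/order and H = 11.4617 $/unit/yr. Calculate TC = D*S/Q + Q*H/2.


Ordering cost = D*S/Q = 525.7324
Holding cost = Q*H/2 = 3573.2171
TC = 525.7324 + 3573.2171 = 4098.9494

4098.9494 $/yr


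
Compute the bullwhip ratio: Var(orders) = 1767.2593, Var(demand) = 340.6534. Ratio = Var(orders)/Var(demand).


BW = 1767.2593 / 340.6534 = 5.1879

5.1879


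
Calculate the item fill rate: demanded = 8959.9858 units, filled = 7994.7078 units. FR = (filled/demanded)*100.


FR = 7994.7078 / 8959.9858 * 100 = 89.2268

89.2268%


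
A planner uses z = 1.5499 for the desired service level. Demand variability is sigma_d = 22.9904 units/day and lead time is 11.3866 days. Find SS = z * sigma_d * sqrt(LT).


sqrt(LT) = sqrt(11.3866) = 3.3744
SS = 1.5499 * 22.9904 * 3.3744 = 120.2395

120.2395 units


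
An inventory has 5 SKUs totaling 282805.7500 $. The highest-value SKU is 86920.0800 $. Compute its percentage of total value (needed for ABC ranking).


Top item = 86920.0800
Total = 282805.7500
Percentage = 86920.0800 / 282805.7500 * 100 = 30.7349

30.7349%


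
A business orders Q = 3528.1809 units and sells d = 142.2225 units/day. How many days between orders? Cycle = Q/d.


Cycle = 3528.1809 / 142.2225 = 24.8075

24.8075 days


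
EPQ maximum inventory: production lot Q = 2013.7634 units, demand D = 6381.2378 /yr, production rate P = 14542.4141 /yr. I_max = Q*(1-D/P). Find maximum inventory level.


D/P = 0.4388
1 - D/P = 0.5612
I_max = 2013.7634 * 0.5612 = 1130.1204

1130.1204 units


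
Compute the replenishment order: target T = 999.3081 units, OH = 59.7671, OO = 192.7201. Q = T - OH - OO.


Inventory position = OH + OO = 59.7671 + 192.7201 = 252.4872
Q = 999.3081 - 252.4872 = 746.8209

746.8209 units


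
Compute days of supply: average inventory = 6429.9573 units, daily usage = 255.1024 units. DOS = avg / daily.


DOS = 6429.9573 / 255.1024 = 25.2054

25.2054 days


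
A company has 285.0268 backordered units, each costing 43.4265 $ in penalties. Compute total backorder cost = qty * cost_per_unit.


Total = 285.0268 * 43.4265 = 12377.7163

12377.7163 $


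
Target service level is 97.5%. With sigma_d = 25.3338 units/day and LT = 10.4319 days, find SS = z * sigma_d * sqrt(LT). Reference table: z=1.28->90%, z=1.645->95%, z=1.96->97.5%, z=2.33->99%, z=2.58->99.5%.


From the table, SL = 97.5% corresponds to z = 1.96
sqrt(LT) = sqrt(10.4319) = 3.2298
SS = 1.96 * 25.3338 * 3.2298 = 160.3755

160.3755 units


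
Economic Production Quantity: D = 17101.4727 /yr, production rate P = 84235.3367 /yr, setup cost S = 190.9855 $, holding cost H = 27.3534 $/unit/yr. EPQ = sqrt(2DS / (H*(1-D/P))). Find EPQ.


1 - D/P = 1 - 0.2030 = 0.7970
H*(1-D/P) = 21.8001
2DS = 6532266.6287
EPQ = sqrt(299643.7740) = 547.3973

547.3973 units


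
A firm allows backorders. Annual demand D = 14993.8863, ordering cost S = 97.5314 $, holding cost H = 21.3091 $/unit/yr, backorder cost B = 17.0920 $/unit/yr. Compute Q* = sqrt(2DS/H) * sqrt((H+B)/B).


sqrt(2DS/H) = 370.4775
sqrt((H+B)/B) = 1.4989
Q* = 370.4775 * 1.4989 = 555.3121

555.3121 units


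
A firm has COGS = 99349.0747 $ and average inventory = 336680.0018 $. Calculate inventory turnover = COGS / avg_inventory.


Turnover = 99349.0747 / 336680.0018 = 0.2951

0.2951
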